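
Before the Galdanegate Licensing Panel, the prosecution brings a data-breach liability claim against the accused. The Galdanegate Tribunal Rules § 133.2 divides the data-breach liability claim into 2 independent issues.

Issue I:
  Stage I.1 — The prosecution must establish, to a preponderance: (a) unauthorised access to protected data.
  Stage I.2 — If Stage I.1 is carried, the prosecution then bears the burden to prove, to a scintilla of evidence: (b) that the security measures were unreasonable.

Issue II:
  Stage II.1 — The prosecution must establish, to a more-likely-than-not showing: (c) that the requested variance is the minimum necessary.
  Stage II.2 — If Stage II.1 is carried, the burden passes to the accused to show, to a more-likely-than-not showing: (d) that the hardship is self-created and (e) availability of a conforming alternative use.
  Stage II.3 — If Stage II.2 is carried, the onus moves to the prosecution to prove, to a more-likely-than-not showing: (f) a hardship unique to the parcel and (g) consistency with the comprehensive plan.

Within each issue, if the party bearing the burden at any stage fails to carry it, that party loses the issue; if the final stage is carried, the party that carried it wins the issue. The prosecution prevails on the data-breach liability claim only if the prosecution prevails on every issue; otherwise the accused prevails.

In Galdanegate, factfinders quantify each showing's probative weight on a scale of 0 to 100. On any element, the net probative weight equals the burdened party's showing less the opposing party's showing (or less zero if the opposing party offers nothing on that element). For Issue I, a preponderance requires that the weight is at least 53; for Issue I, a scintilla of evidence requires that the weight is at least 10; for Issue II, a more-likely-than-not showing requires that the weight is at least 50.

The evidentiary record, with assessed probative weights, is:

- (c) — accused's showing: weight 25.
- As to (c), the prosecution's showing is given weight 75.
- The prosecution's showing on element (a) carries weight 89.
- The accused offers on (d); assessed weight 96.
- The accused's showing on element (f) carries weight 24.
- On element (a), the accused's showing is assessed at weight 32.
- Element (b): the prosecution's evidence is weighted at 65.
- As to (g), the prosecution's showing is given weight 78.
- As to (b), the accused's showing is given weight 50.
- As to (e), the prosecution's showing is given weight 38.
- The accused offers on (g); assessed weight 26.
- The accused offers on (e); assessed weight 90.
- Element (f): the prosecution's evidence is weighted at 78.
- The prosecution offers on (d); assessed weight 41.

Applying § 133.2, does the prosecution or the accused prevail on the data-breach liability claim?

prosecution

— Issue I —
Stage I.1 — burden on prosecution; standard: a preponderance (weight is at least 53).
    (a): 89 − 32 = 57 ≥ 53 [met]
  Stage I.1 is satisfied; the prosecution continues to bear the burden.
Stage I.2 — burden on prosecution; standard: a scintilla of evidence (weight is at least 10).
    (b): 65 − 50 = 15 ≥ 10 [met]
  All elements met at the final stage.
All stages carried — the prosecution prevails on this issue.
— Issue II —
Stage II.1 — burden on prosecution; standard: a more-likely-than-not showing (weight is at least 50).
    (c): 75 − 25 = 50 ≥ 50 [met]
  The prosecution carries Stage II.1; the accused now bears the burden.
Stage II.2 — burden on accused; standard: a more-likely-than-not showing (weight is at least 50).
    (d): 96 − 41 = 55 ≥ 50 [met]
    (e): 90 − 38 = 52 ≥ 50 [met]
  All elements met. The burden passes to the prosecution.
Stage II.3 — burden on prosecution; standard: a more-likely-than-not showing (weight is at least 50).
    (f): 78 − 24 = 54 ≥ 50 [met]
    (g): 78 − 26 = 52 ≥ 50 [met]
  The prosecution carries the last stage.
Every stage carried; the prosecution prevails on this issue.
Per-issue: Issue I → prosecution; Issue II → prosecution. The prosecution must prevail on every issue; overall, the prosecution prevails.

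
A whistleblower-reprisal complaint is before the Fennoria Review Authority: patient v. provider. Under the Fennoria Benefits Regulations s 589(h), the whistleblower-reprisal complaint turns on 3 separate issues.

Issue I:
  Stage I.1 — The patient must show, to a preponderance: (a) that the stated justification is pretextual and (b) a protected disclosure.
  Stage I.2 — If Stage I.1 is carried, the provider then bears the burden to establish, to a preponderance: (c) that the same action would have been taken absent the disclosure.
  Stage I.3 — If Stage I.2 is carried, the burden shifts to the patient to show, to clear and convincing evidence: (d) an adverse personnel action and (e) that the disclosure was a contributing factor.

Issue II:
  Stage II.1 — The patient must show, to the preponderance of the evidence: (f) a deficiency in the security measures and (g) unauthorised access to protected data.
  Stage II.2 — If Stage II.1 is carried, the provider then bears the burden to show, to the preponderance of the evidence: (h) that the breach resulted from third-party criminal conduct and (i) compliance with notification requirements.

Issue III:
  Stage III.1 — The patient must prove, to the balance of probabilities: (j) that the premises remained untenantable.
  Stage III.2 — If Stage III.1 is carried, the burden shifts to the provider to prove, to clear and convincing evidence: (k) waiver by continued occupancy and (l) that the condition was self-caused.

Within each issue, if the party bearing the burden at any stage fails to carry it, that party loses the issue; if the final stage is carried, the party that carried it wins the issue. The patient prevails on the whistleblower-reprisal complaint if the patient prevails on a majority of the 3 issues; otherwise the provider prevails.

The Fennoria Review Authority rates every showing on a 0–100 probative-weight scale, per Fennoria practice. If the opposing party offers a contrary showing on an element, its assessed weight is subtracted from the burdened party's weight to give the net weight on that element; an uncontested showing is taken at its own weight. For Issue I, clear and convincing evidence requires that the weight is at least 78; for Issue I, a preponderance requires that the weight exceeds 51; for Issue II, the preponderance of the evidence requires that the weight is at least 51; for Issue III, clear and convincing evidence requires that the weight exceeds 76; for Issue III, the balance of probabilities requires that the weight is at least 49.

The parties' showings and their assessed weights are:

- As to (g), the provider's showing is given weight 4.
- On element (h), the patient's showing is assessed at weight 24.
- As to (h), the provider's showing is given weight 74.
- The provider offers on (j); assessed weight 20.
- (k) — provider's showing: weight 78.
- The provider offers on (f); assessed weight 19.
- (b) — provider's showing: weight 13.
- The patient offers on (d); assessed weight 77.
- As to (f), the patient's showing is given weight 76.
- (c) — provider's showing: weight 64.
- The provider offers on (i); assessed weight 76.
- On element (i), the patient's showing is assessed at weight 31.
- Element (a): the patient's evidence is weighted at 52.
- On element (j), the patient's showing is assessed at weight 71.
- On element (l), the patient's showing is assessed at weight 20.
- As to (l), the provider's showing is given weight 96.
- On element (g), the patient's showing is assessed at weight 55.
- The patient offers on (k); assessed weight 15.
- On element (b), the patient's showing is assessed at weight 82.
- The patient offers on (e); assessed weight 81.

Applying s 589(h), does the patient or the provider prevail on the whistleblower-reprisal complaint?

— Issue I —
Stage I.1 — burden on patient; standard: a preponderance (weight exceeds 51).
    (a): 52 > 51 [met]
    (b): 82 − 13 = 69 > 51 [met]
  Stage I.1 carried; the burden shifts to the provider.
Stage I.2 — burden on provider; standard: a preponderance (weight exceeds 51).
    (c): 64 > 51 [met]
  All elements met. The burden passes to the patient.
Stage I.3 — burden on patient; standard: clear and convincing evidence (weight is at least 78).
    (d): 77 < 78 [not met]
    (e): 81 ≥ 78 [met]
  Stage I.3 not carried; the patient fails its burden.
So the provider prevails on this issue.
— Issue II —
Stage II.1 (patient, the preponderance of the evidence, weight is at least 51): (f) net 76−19=57 ≥ 51 — meets; (g) net 55−4=51 ≥ 51 — meets.
  All elements met. The burden passes to the provider.
Stage II.2 (provider, the preponderance of the evidence, weight is at least 51): (h) net 74−24=50 < 51 — fails; (i) net 76−31=45 < 51 — fails.
  Not every element is met, so the provider fails to carry Stage II.2.
The analysis ends at Stage II.2; the patient prevails on this issue.
— Issue III —
Stage III.1 — burden on patient; standard: the balance of probabilities (weight is at least 49).
    (j): 71 − 20 = 51 ≥ 49 [met]
  All elements met. The burden passes to the provider.
Stage III.2 — burden on provider; standard: clear and convincing evidence (weight exceeds 76).
    (k): 78 − 15 = 63 ≤ 76 [not met]
    (l): 96 − 20 = 76 ≤ 76 [not met]
  Not every element is met, so the provider fails to carry Stage III.2.
The patient prevails on this issue.
Per-issue: Issue I → provider; Issue II → patient; Issue III → patient. The patient must prevail on a majority of issues; overall, the patient prevails.

patient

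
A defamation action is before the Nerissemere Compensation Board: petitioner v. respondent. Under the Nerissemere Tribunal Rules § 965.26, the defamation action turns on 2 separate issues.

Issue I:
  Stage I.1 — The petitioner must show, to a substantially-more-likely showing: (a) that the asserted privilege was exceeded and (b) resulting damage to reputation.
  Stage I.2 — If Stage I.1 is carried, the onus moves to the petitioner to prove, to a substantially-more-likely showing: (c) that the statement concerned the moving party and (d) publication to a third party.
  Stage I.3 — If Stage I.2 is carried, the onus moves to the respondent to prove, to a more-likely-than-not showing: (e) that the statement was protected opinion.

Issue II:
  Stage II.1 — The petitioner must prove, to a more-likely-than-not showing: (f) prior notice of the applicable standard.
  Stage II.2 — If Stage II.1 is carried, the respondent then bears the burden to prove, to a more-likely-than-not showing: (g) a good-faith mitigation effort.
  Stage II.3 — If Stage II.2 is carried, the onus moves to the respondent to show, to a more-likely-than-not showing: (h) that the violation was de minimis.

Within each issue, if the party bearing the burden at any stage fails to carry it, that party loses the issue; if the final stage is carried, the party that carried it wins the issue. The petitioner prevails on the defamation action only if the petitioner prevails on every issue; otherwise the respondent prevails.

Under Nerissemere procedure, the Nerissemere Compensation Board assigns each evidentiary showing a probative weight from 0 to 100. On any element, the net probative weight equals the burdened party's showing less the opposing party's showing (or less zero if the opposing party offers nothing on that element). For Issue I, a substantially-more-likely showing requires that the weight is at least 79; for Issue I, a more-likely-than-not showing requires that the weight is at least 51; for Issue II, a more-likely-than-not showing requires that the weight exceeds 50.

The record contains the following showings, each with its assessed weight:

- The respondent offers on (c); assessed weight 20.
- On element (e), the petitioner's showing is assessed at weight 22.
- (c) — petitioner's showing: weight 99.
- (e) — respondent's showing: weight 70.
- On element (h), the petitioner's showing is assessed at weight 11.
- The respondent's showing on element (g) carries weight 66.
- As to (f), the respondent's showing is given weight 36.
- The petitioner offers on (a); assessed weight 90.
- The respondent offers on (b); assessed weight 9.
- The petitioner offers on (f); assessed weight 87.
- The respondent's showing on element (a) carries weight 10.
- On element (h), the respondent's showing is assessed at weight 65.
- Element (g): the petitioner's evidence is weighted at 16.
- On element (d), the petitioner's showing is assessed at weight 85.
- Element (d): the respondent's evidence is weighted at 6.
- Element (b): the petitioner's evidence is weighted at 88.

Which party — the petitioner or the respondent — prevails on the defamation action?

— Issue I —
At Stage I.1 the petitioner must meet a substantially-more-likely showing (weight is at least 79): on (a) the weight is 90 less the opposing 10 gives net 80, which does reach 79, so (a) meets the standard; on (b) the weight is 88 less the opposing 9 gives net 79, which does reach 79, so (b) meets the standard.
  All elements met. The petitioner retains the burden for Stage I.2.
At Stage I.2 the petitioner must meet a substantially-more-likely showing (weight is at least 79): on (c) the weight is 99 less the opposing 20 gives net 79, which does reach 79, so (c) meets the standard; on (d) the weight is 85 less the opposing 6 gives net 79, ≥ 79, so (d) meets the standard.
  Stage I.2 is satisfied; the onus moves to the respondent.
At Stage I.3 the respondent must meet a more-likely-than-not showing (weight is at least 51): on (e) the weight is 70 less the opposing 22 gives net 48, < 51, so (e) does not meet the standard.
  The respondent does not carry Stage I.3.
The petitioner prevails on this issue.
— Issue II —
At Stage II.1 the petitioner must meet a more-likely-than-not showing (weight exceeds 50): on (f) the weight is 87 less the opposing 36 gives net 51, which does exceed 50, so (f) meets the standard.
  Stage II.1 carried; the burden shifts to the respondent.
At Stage II.2 the respondent must meet a more-likely-than-not showing (weight exceeds 50): on (g) the weight is 66 less the opposing 16 gives net 50, which does not exceed 50, so (g) does not meet the standard.
  Stage II.2 not carried; the respondent fails its burden.
The petitioner prevails on this issue.
Per-issue: Issue I → petitioner; Issue II → petitioner. The petitioner must prevail on every issue; overall, the petitioner prevails.

petitioner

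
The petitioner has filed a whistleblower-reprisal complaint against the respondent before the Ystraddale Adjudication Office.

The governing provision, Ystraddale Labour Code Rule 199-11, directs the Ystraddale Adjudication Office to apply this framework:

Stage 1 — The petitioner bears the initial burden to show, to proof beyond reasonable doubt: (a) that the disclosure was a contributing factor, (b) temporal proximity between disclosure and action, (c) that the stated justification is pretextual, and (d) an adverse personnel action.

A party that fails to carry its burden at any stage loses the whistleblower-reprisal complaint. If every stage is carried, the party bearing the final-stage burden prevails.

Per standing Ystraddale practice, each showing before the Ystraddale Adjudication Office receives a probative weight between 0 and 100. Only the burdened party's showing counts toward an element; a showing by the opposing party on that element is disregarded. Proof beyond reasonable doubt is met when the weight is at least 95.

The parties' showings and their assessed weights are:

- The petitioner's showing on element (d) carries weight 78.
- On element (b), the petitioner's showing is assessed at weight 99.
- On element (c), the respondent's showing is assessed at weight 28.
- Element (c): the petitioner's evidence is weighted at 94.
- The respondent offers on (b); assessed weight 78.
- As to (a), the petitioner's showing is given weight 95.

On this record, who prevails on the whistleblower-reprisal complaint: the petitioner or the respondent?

At Stage 1 the petitioner must meet proof beyond reasonable doubt (weight is at least 95): on (a) the weight is 95, which does reach 95, so (a) meets the standard; on (b) the weight is 99 (the respondent's 78 is given no effect), ≥ 95, so (b) meets the standard; on (c) the weight is 94 (the respondent's 28 is given no effect), which does not reach 95, so (c) does not meet the standard; on (d) the weight is 78, < 95, so (d) does not meet the standard.
  The petitioner does not carry Stage 1.
The analysis ends at Stage 1; the respondent prevails.

respondent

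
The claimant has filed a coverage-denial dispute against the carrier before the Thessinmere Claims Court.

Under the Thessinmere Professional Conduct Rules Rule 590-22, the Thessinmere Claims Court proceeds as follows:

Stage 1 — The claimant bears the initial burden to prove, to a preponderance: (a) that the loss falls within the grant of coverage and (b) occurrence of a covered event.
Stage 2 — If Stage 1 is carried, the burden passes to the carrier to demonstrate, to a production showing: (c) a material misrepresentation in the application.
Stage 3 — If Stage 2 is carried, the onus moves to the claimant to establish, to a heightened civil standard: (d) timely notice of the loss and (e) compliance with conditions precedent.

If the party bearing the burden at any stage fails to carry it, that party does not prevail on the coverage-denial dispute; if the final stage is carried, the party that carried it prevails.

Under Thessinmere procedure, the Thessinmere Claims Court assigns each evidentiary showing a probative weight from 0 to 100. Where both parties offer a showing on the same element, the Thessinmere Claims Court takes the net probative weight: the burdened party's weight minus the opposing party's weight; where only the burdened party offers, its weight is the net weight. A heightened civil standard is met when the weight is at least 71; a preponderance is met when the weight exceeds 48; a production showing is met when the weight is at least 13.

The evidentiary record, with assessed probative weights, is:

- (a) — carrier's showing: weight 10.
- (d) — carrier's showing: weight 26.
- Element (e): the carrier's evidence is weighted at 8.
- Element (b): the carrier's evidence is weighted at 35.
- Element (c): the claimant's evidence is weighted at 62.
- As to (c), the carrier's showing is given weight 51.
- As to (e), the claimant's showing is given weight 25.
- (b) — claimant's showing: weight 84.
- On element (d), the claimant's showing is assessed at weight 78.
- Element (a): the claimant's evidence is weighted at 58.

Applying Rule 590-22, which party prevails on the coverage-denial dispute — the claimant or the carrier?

carrier

Stage 1 (claimant, a preponderance, weight exceeds 48): (a) net 58−10=48 ≤ 48 — fails; (b) net 84−35=49 > 48 — meets.
  The claimant does not carry Stage 1.
The carrier prevails.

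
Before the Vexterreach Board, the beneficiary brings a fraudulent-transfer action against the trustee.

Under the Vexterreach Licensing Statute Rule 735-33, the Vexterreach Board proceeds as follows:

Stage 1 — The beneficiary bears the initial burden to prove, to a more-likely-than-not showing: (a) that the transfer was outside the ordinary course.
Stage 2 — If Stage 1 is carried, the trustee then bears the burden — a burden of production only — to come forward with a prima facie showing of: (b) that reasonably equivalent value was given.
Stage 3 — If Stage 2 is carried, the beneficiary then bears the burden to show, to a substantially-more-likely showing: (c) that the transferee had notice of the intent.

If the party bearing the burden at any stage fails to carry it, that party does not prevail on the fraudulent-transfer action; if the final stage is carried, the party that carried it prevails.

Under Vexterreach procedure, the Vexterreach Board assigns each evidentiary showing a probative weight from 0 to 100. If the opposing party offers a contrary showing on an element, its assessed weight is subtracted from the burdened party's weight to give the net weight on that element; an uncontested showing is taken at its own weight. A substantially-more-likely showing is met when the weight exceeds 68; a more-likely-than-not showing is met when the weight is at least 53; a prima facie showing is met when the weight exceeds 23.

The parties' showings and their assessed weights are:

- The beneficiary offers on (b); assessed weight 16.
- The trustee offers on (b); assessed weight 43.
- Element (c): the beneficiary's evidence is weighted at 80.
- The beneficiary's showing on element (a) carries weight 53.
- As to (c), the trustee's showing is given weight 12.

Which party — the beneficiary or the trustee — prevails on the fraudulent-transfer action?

trustee

Stage 1 (beneficiary, a more-likely-than-not showing, weight is at least 53): (a) 53 ≥ 53 — meets.
  Stage 1 carried; the burden shifts to the trustee.
Stage 2 (trustee, a prima facie showing, weight exceeds 23): (b) net 43−16=27 > 23 — meets.
  Stage 2 carried; the burden shifts to the beneficiary.
Stage 3 (beneficiary, a substantially-more-likely showing, weight exceeds 68): (c) net 80−12=68 ≤ 68 — fails.
  The beneficiary does not carry Stage 3.
The trustee prevails.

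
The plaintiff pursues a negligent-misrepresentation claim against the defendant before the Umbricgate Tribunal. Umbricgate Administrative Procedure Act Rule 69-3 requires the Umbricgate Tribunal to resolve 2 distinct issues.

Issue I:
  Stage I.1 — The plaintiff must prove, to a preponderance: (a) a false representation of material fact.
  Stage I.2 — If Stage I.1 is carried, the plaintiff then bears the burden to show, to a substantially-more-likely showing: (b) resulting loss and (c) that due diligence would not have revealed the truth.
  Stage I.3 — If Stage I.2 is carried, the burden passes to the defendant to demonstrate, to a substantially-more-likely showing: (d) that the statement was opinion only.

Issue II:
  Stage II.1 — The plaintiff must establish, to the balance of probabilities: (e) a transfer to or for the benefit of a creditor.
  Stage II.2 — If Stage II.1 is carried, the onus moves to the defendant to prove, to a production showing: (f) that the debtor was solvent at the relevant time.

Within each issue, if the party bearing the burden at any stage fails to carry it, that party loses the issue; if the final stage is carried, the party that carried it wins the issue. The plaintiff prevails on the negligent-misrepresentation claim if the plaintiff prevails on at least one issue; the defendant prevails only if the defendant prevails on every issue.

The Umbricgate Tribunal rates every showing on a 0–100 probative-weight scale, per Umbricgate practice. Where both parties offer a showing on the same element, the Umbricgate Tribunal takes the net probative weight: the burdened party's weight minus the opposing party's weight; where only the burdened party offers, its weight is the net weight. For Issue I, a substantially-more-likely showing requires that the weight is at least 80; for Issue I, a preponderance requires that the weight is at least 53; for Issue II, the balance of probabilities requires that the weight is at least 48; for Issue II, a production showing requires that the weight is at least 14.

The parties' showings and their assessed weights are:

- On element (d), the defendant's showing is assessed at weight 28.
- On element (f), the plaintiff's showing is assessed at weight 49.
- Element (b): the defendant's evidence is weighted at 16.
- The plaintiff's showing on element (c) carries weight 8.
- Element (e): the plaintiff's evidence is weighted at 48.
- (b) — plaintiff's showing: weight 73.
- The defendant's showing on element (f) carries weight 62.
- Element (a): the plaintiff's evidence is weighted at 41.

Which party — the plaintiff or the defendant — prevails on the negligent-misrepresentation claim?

— Issue I —
At Stage I.1 the plaintiff must meet a preponderance (weight is at least 53): on (a) the weight is 41, which does not reach 53, so (a) does not meet the standard.
  Not every element is met, so the plaintiff fails to carry Stage I.1.
So the defendant prevails on this issue.
— Issue II —
Stage II.1 (plaintiff, the balance of probabilities, weight is at least 48): (e) 48 ≥ 48 — meets.
  Stage II.1 carried; the burden shifts to the defendant.
Stage II.2 (defendant, a production showing, weight is at least 14): (f) net 62−49=13 < 14 — fails.
  Stage II.2 not carried; the defendant fails its burden.
So the plaintiff prevails on this issue.
Per-issue: Issue I → defendant; Issue II → plaintiff. The plaintiff must prevail on at least one issue; overall, the plaintiff prevails.

plaintiff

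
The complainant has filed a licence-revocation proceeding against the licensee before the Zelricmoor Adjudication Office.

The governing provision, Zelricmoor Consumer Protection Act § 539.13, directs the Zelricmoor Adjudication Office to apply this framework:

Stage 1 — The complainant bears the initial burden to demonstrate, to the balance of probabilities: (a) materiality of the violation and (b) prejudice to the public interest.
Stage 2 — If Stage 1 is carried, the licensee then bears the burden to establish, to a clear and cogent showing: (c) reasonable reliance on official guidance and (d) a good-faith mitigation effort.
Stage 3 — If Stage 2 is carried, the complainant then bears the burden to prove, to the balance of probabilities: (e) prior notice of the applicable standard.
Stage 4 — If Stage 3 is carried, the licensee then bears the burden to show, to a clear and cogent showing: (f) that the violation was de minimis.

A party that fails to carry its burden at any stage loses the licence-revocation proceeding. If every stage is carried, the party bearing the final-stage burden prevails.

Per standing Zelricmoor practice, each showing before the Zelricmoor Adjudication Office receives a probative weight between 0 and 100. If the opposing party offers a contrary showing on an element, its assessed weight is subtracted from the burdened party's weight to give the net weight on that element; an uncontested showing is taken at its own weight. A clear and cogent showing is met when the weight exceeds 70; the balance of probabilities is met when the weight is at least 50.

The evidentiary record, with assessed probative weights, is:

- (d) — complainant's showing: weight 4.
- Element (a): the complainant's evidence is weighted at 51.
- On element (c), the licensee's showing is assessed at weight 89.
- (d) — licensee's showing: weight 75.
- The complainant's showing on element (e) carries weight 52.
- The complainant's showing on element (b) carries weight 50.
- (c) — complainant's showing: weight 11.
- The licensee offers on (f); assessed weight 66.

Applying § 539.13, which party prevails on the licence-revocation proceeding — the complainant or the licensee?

Stage 1 — burden on complainant; standard: the balance of probabilities (weight is at least 50).
    (a): 51 ≥ 50 [met]
    (b): 50 ≥ 50 [met]
  Stage 1 is satisfied; the onus moves to the licensee.
Stage 2 — burden on licensee; standard: a clear and cogent showing (weight exceeds 70).
    (c): 89 − 11 = 78 > 70 [met]
    (d): 75 − 4 = 71 > 70 [met]
  Stage 2 is satisfied; the onus moves to the complainant.
Stage 3 — burden on complainant; standard: the balance of probabilities (weight is at least 50).
    (e): 52 ≥ 50 [met]
  The complainant carries Stage 3; the licensee now bears the burden.
Stage 4 — burden on licensee; standard: a clear and cogent showing (weight exceeds 70).
    (f): 66 ≤ 70 [not met]
  Stage 4 not carried; the licensee fails its burden.
So the complainant prevails.

complainant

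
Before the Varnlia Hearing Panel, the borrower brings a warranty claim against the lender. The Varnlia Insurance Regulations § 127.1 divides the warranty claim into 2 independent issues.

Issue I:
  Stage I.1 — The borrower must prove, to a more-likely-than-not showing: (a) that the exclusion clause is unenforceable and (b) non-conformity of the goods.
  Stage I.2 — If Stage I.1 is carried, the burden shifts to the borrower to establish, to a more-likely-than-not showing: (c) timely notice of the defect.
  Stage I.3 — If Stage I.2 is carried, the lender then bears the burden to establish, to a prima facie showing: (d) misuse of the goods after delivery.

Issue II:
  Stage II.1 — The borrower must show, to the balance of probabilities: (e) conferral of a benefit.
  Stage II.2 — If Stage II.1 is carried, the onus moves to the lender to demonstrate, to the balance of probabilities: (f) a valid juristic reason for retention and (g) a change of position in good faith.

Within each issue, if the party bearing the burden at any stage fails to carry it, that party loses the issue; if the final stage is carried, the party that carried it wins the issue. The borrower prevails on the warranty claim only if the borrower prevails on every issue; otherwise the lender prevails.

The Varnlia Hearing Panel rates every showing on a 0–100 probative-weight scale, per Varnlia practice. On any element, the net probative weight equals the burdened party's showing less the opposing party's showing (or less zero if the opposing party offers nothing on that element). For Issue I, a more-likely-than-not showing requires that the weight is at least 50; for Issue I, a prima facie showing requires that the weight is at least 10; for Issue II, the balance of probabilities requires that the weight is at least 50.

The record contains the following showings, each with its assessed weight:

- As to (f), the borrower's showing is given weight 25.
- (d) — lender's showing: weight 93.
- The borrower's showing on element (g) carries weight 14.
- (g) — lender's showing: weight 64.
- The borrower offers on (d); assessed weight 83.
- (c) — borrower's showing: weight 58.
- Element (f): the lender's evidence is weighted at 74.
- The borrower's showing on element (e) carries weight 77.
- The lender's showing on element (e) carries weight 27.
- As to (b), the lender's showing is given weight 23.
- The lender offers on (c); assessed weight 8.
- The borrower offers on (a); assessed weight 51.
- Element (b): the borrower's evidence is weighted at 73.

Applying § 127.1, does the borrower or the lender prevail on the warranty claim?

lender

— Issue I —
Stage I.1 (borrower, a more-likely-than-not showing, weight is at least 50): (a) 51 ≥ 50 — meets; (b) net 73−23=50 ≥ 50 — meets.
  Stage I.1 carried; the burden remains with the borrower.
Stage I.2 (borrower, a more-likely-than-not showing, weight is at least 50): (c) net 58−8=50 ≥ 50 — meets.
  All elements met. The burden passes to the lender.
Stage I.3 (lender, a prima facie showing, weight is at least 10): (d) net 93−83=10 ≥ 10 — meets.
  The lender carries the last stage.
Every stage carried; the lender prevails on this issue.
— Issue II —
Stage II.1 (borrower, the balance of probabilities, weight is at least 50): (e) net 77−27=50 ≥ 50 — meets.
  The borrower carries Stage II.1; the lender now bears the burden.
Stage II.2 (lender, the balance of probabilities, weight is at least 50): (f) net 74−25=49 < 50 — fails; (g) net 64−14=50 ≥ 50 — meets.
  The lender does not carry Stage II.2.
The analysis ends at Stage II.2; the borrower prevails on this issue.
Per-issue: Issue I → lender; Issue II → borrower. The borrower must prevail on every issue; overall, the lender prevails.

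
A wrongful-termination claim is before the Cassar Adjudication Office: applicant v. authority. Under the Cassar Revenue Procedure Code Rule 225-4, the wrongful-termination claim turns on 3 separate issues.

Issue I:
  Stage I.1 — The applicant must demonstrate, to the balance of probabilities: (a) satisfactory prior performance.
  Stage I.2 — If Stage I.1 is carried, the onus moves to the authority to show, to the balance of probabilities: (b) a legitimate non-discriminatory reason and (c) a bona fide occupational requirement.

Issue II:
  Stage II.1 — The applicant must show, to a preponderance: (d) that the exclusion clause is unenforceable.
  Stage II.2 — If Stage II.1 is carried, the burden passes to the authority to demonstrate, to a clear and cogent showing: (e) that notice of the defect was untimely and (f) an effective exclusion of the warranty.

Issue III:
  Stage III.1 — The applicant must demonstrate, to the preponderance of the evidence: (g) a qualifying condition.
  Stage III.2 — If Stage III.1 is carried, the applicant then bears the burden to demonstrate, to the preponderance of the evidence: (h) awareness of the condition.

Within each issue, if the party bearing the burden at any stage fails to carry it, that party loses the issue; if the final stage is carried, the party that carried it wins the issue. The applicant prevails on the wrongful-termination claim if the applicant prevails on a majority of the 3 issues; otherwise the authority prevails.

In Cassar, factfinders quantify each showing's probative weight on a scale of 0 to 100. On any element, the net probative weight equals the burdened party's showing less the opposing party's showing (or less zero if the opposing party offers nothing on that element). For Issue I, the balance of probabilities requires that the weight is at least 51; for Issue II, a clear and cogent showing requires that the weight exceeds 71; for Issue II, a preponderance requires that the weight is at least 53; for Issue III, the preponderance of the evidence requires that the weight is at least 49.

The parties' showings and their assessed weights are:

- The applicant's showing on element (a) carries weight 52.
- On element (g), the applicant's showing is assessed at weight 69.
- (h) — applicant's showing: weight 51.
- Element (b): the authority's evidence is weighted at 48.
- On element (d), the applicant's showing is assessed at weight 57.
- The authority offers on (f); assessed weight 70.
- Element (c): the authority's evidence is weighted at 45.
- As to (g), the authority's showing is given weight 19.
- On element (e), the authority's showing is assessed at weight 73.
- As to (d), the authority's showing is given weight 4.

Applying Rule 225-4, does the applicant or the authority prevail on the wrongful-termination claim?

applicant

— Issue I —
At Stage I.1 the applicant must meet the balance of probabilities (weight is at least 51): on (a) the weight is 52, ≥ 51, so (a) meets the standard.
  All elements met. The burden passes to the authority.
At Stage I.2 the authority must meet the balance of probabilities (weight is at least 51): on (b) the weight is 48, which does not reach 51, so (b) does not meet the standard; on (c) the weight is 45, < 51, so (c) does not meet the standard.
  The authority does not carry Stage I.2.
The applicant prevails on this issue.
— Issue II —
Stage II.1 (applicant, a preponderance, weight is at least 53): (d) net 57−4=53 ≥ 53 — meets.
  The applicant carries Stage II.1; the authority now bears the burden.
Stage II.2 (authority, a clear and cogent showing, weight exceeds 71): (e) 73 > 71 — meets; (f) 70 ≤ 71 — fails.
  Not every element is met, so the authority fails to carry Stage II.2.
The analysis ends at Stage II.2; the applicant prevails on this issue.
— Issue III —
Stage III.1 — burden on applicant; standard: the preponderance of the evidence (weight is at least 49).
    (g): 69 − 19 = 50 ≥ 49 [met]
  Stage III.1 is satisfied; the applicant continues to bear the burden.
Stage III.2 — burden on applicant; standard: the preponderance of the evidence (weight is at least 49).
    (h): 51 ≥ 49 [met]
  All elements met at the final stage.
All stages carried — the applicant prevails on this issue.
Per-issue: Issue I → applicant; Issue II → applicant; Issue III → applicant. The applicant must prevail on a majority of issues; overall, the applicant prevails.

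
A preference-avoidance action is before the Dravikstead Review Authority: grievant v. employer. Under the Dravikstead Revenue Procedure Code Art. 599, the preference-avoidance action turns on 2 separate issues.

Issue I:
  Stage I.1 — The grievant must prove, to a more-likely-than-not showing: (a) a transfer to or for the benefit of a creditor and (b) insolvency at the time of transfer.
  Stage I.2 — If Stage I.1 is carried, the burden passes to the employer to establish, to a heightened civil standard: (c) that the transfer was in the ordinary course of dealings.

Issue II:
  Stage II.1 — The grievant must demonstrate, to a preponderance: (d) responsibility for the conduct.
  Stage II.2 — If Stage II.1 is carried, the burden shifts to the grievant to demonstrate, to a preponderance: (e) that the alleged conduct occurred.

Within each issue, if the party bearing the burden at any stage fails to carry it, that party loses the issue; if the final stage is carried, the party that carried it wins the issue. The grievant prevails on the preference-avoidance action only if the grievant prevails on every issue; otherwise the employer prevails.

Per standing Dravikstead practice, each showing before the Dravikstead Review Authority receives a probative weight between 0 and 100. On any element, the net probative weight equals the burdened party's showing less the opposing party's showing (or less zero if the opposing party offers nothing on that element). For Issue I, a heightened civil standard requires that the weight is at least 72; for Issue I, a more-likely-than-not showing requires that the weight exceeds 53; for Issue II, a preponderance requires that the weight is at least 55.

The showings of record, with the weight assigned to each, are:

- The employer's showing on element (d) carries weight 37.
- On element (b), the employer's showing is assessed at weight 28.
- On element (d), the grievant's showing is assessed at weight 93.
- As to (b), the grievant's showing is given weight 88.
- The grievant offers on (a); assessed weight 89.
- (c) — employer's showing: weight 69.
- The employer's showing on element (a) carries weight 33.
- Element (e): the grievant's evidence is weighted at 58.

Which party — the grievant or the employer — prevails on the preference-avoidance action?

grievant

— Issue I —
At Stage I.1 the grievant must meet a more-likely-than-not showing (weight exceeds 53): on (a) the weight is 89 less the opposing 33 gives net 56, which does exceed 53, so (a) meets the standard; on (b) the weight is 88 less the opposing 28 gives net 60, > 53, so (b) meets the standard.
  Stage I.1 carried; the burden shifts to the employer.
At Stage I.2 the employer must meet a heightened civil standard (weight is at least 72): on (c) the weight is 69, < 72, so (c) does not meet the standard.
  The employer does not carry Stage I.2.
So the grievant prevails on this issue.
— Issue II —
Stage II.1 — burden on grievant; standard: a preponderance (weight is at least 55).
    (d): 93 − 37 = 56 ≥ 55 [met]
  Stage II.1 carried; the burden remains with the grievant.
Stage II.2 — burden on grievant; standard: a preponderance (weight is at least 55).
    (e): 58 ≥ 55 [met]
  All elements met at the final stage.
All stages carried — the grievant prevails on this issue.
Per-issue: Issue I → grievant; Issue II → grievant. The grievant must prevail on every issue; overall, the grievant prevails.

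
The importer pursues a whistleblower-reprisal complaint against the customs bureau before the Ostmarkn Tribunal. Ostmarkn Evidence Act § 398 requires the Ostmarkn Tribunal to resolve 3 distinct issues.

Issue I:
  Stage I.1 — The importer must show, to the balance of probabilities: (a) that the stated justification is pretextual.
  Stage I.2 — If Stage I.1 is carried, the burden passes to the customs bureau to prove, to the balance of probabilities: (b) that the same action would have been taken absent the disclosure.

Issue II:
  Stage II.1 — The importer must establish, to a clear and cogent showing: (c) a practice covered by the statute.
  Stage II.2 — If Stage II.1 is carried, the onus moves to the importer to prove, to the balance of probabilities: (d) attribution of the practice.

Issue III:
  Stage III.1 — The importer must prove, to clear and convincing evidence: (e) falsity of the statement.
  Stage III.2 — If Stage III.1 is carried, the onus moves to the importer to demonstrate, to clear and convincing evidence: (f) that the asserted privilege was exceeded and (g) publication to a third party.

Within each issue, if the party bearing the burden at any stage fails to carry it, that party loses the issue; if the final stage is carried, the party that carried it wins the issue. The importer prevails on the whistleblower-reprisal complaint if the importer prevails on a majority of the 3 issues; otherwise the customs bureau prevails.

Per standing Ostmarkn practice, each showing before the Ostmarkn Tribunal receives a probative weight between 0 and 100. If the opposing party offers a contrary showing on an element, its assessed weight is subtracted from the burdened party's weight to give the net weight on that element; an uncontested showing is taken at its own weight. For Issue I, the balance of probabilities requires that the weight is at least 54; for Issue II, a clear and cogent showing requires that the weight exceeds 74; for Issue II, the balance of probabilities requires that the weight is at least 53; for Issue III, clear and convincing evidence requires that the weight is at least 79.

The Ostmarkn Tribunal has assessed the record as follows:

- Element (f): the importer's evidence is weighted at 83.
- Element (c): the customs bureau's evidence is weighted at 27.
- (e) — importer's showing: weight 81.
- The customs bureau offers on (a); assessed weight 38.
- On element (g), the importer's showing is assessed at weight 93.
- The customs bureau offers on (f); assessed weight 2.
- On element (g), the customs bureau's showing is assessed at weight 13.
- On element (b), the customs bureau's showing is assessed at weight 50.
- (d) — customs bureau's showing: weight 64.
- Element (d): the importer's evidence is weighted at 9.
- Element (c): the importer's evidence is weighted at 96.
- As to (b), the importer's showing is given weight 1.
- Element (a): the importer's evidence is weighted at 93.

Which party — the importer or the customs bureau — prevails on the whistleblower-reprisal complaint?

— Issue I —
Stage I.1 — burden on importer; standard: the balance of probabilities (weight is at least 54).
    (a): 93 − 38 = 55 ≥ 54 [met]
  All elements met. The burden passes to the customs bureau.
Stage I.2 — burden on customs bureau; standard: the balance of probabilities (weight is at least 54).
    (b): 50 − 1 = 49 < 54 [not met]
  Stage I.2 not carried; the customs bureau fails its burden.
The importer prevails on this issue.
— Issue II —
Stage II.1 — burden on importer; standard: a clear and cogent showing (weight exceeds 74).
    (c): 96 − 27 = 69 ≤ 74 [not met]
  Stage II.1 not carried; the importer fails its burden.
The analysis ends at Stage II.1; the customs bureau prevails on this issue.
— Issue III —
Stage III.1 — burden on importer; standard: clear and convincing evidence (weight is at least 79).
    (e): 81 ≥ 79 [met]
  All elements met. The importer retains the burden for Stage III.2.
Stage III.2 — burden on importer; standard: clear and convincing evidence (weight is at least 79).
    (f): 83 − 2 = 81 ≥ 79 [met]
    (g): 93 − 13 = 80 ≥ 79 [met]
  The importer carries the last stage.
With every stage satisfied, the importer prevails on this issue.
Per-issue: Issue I → importer; Issue II → customs bureau; Issue III → importer. The importer must prevail on a majority of issues; overall, the importer prevails.

importer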